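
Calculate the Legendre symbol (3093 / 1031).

0

First reduce: 3093 ≡ 0 (mod 1031).
Top reduces to 0: gcd > 1, so the symbol is 0.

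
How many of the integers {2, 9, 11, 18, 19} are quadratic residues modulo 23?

3

(2/23) = +1 → QR.
(9/23) = +1 → QR.
(11/23) = -1 → non-residue.
(18/23) = +1 → QR.
(19/23) = -1 → non-residue.
Total quadratic residues among the 5: 3.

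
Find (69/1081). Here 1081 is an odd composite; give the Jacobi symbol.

Reciprocity: 69 ≡ 1 and 1081 ≡ 1 (mod 4), so (69/1081) = +(1081/69).
Reduce top mod 69: now compute (46/69).
Pull out 2: since 69 ≡ 5 (mod 8), (2/69) = -1.
Reciprocity: 23 ≡ 3 and 69 ≡ 1 (mod 4), so (23/69) = +(69/23).
Reduce top mod 23: now compute (0/23).
Top reduces to 0: gcd > 1, so the symbol is 0.

0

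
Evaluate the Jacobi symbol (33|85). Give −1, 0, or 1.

-1

Reciprocity: 33 ≡ 1 and 85 ≡ 1 (mod 4), so (33/85) = +(85/33).
Reduce top mod 33: now compute (19/33).
Reciprocity: 19 ≡ 3 and 33 ≡ 1 (mod 4), so (19/33) = +(33/19).
Reduce top mod 19: now compute (14/19).
Pull out 2: since 19 ≡ 3 (mod 8), (2/19) = -1.
Reciprocity: 7 ≡ 3 and 19 ≡ 3 (mod 4), so (7/19) = −(19/7).
Reduce top mod 7: now compute (5/7).
Reciprocity: 5 ≡ 1 and 7 ≡ 3 (mod 4), so (5/7) = +(7/5).
Reduce top mod 5: now compute (2/5).
Pull out 2: since 5 ≡ 5 (mod 8), (2/5) = -1.
Reached (1/5) = 1. Collecting the sign flips along the way, the symbol is -1.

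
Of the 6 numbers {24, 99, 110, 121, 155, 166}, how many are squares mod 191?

(24/191) = +1 → QR.
(99/191) = -1 → non-residue.
(110/191) = -1 → non-residue.
(121/191) = +1 → QR.
(155/191) = -1 → non-residue.
(166/191) = -1 → non-residue.
Total quadratic residues among the 6: 2.

2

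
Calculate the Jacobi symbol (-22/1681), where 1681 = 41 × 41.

First reduce: -22 ≡ 1659 (mod 1681).
Reciprocity: 1659 ≡ 3 and 1681 ≡ 1 (mod 4), so (1659/1681) = +(1681/1659).
Reduce top mod 1659: now compute (22/1659).
Pull out 2: since 1659 ≡ 3 (mod 8), (2/1659) = -1.
Reciprocity: 11 ≡ 3 and 1659 ≡ 3 (mod 4), so (11/1659) = −(1659/11).
Reduce top mod 11: now compute (9/11).
Reciprocity: 9 ≡ 1 and 11 ≡ 3 (mod 4), so (9/11) = +(11/9).
Reduce top mod 9: now compute (2/9).
Pull out 2: since 9 ≡ 1 (mod 8), (2/9) = +1.
Reached (1/9) = 1. Collecting the sign flips along the way, the symbol is +1.

1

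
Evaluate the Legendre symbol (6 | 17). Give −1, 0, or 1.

-1

Euler's criterion: (6/17) ≡ 6^8 (mod 17).
6^2 ≡ 2 (mod 17)
6^4 ≡ 4 (mod 17)
6^8 ≡ 16 (mod 17)
6^8 = 6^(8) ≡ 16 (mod 17).
Result is 16 ≡ −1, so (6/17) = −1.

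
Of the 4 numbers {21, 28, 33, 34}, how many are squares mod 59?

2

(21/59) = +1 → QR.
(28/59) = +1 → QR.
(33/59) = -1 → non-residue.
(34/59) = -1 → non-residue.
Total quadratic residues among the 4: 2.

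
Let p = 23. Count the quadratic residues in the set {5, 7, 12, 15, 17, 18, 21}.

(5/23) = -1 → non-residue.
(7/23) = -1 → non-residue.
(12/23) = +1 → QR.
(15/23) = -1 → non-residue.
(17/23) = -1 → non-residue.
(18/23) = +1 → QR.
(21/23) = -1 → non-residue.
Total quadratic residues among the 7: 2.

2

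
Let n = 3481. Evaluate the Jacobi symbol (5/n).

Reciprocity: 5 ≡ 1 and 3481 ≡ 1 (mod 4), so (5/3481) = +(3481/5).
Reduce top mod 5: now compute (1/5).
Reached (1/5) = 1. Collecting the sign flips along the way, the symbol is +1.

1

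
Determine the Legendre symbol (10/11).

-1

Pull out 2: since 11 ≡ 3 (mod 8), (2/11) = -1.
Reciprocity: 5 ≡ 1 and 11 ≡ 3 (mod 4), so (5/11) = +(11/5).
Reduce top mod 5: now compute (1/5).
Reached (1/5) = 1. Collecting the sign flips along the way, the symbol is -1.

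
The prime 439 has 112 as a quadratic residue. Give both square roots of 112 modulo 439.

218, 221

Since 439 ≡ 3 (mod 4), a square root of 112 is 112^((439+1)/4) = 112^110 mod 439.
Repeated squaring: 112^2≡252, 112^4≡288, 112^8≡412, 112^16≡290, 112^32≡251, 112^64≡224 (mod 439).
112^110 = 112^(64+32+8+4+2) ≡ 218 (mod 439).
Check: 218² = 47524 ≡ 112 (mod 439). The two roots are 218 and 221.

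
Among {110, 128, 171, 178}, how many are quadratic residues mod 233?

(110/233) = +1 → QR.
(128/233) = +1 → QR.
(171/233) = +1 → QR.
(178/233) = +1 → QR.
Total quadratic residues among the 4: 4.

4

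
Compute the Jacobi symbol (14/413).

0

Pull out 2: since 413 ≡ 5 (mod 8), (2/413) = -1.
Reciprocity: 7 ≡ 3 and 413 ≡ 1 (mod 4), so (7/413) = +(413/7).
Reduce top mod 7: now compute (0/7).
Top reduces to 0: gcd > 1, so the symbol is 0.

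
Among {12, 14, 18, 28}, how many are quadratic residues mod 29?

1

(12/29) = -1 → non-residue.
(14/29) = -1 → non-residue.
(18/29) = -1 → non-residue.
(28/29) = +1 → QR.
Total quadratic residues among the 4: 1.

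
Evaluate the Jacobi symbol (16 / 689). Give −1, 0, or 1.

Pull out 2^4: since 689 ≡ 1 (mod 8), (2/689) = +1, so (2/689)^4 = +1.
Reached (1/689) = 1. Collecting the sign flips along the way, the symbol is +1.

1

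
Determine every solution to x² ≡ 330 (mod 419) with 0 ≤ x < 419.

171, 248

Since 419 ≡ 3 (mod 4), a square root of 330 is 330^((419+1)/4) = 330^105 mod 419.
Repeated squaring: 330^2≡379, 330^4≡343, 330^8≡329, 330^16≡139, 330^32≡47, 330^64≡114 (mod 419).
330^105 = 330^(64+32+8+1) ≡ 248 (mod 419).
Check: 248² = 61504 ≡ 330 (mod 419). The two roots are 171 and 248.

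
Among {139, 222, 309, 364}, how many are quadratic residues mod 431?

2

(139/431) = +1 → QR.
(222/431) = -1 → non-residue.
(309/431) = -1 → non-residue.
(364/431) = +1 → QR.
Total quadratic residues among the 4: 2.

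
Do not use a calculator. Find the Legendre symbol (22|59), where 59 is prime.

Pull out 2: since 59 ≡ 3 (mod 8), (2/59) = -1.
Reciprocity: 11 ≡ 3 and 59 ≡ 3 (mod 4), so (11/59) = −(59/11).
Reduce top mod 11: now compute (4/11).
Pull out 2^2: since 11 ≡ 3 (mod 8), (2/11) = -1, so (2/11)^2 = +1.
Reached (1/11) = 1. Collecting the sign flips along the way, the symbol is +1.

1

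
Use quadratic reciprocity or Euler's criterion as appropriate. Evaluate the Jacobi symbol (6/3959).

1

Pull out 2: since 3959 ≡ 7 (mod 8), (2/3959) = +1.
Reciprocity: 3 ≡ 3 and 3959 ≡ 3 (mod 4), so (3/3959) = −(3959/3).
Reduce top mod 3: now compute (2/3).
Pull out 2: since 3 ≡ 3 (mod 8), (2/3) = -1.
Reached (1/3) = 1. Collecting the sign flips along the way, the symbol is +1.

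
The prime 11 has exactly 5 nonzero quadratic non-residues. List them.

2 6 7 8 10

Square k = 1,…,5 (k and 11−k give the same square):
1²=1, 2²=4, 3²=9, 4²≡5, 5²≡3 (mod 11).
The residues are {1, 3, 4, 5, 9}; the non-residues are the remaining 5 nonzero classes.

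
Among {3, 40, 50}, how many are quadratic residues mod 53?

(3/53) = -1 → non-residue.
(40/53) = +1 → QR.
(50/53) = -1 → non-residue.
Total quadratic residues among the 3: 1.

1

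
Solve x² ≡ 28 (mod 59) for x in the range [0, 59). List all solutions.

21, 38

Since 59 ≡ 3 (mod 4), a square root of 28 is 28^((59+1)/4) = 28^15 mod 59.
Repeated squaring: 28^2≡17, 28^4≡53, 28^8≡36 (mod 59).
28^15 = 28^(8+4+2+1) ≡ 21 (mod 59).
Check: 21² = 441 ≡ 28 (mod 59). The two roots are 21 and 38.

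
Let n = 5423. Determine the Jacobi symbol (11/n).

0

Reciprocity: 11 ≡ 3 and 5423 ≡ 3 (mod 4), so (11/5423) = −(5423/11).
Reduce top mod 11: now compute (0/11).
Top reduces to 0: gcd > 1, so the symbol is 0.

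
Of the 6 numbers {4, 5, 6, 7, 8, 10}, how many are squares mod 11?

2

(4/11) = +1 → QR.
(5/11) = +1 → QR.
(6/11) = -1 → non-residue.
(7/11) = -1 → non-residue.
(8/11) = -1 → non-residue.
(10/11) = -1 → non-residue.
Total quadratic residues among the 6: 2.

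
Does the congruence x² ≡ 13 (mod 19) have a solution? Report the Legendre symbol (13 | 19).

Reciprocity: 13 ≡ 1 and 19 ≡ 3 (mod 4), so (13/19) = +(19/13).
Reduce top mod 13: now compute (6/13).
Pull out 2: since 13 ≡ 5 (mod 8), (2/13) = -1.
Reciprocity: 3 ≡ 3 and 13 ≡ 1 (mod 4), so (3/13) = +(13/3).
Reduce top mod 3: now compute (1/3).
Reached (1/3) = 1. Collecting the sign flips along the way, the symbol is -1.

-1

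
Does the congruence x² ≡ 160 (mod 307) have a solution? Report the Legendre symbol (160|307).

Pull out 2^5: since 307 ≡ 3 (mod 8), (2/307) = -1, so (2/307)^5 = -1.
Reciprocity: 5 ≡ 1 and 307 ≡ 3 (mod 4), so (5/307) = +(307/5).
Reduce top mod 5: now compute (2/5).
Pull out 2: since 5 ≡ 5 (mod 8), (2/5) = -1.
Reached (1/5) = 1. Collecting the sign flips along the way, the symbol is +1.

1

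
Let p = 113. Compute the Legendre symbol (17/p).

-1

Euler's criterion: (17/113) ≡ 17^56 (mod 113).
17^2 ≡ 63 (mod 113)
17^4 ≡ 14 (mod 113)
17^8 ≡ 83 (mod 113)
17^16 ≡ 109 (mod 113)
17^32 ≡ 16 (mod 113)
17^56 = 17^(32+16+8) ≡ 112 (mod 113).
Result is 112 ≡ −1, so (17/113) = −1.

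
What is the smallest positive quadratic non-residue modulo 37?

(2/37) = −1, so 2 is the smallest positive non-residue mod 37.

2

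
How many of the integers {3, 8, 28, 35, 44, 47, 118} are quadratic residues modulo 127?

4

(3/127) = -1 → non-residue.
(8/127) = +1 → QR.
(28/127) = -1 → non-residue.
(35/127) = +1 → QR.
(44/127) = +1 → QR.
(47/127) = +1 → QR.
(118/127) = -1 → non-residue.
Total quadratic residues among the 7: 4.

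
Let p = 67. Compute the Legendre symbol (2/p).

Pull out 2: since 67 ≡ 3 (mod 8), (2/67) = -1.
Reached (1/67) = 1. Collecting the sign flips along the way, the symbol is -1.

-1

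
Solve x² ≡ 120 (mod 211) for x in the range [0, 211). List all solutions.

72, 139

Since 211 ≡ 3 (mod 4), a square root of 120 is 120^((211+1)/4) = 120^53 mod 211.
Repeated squaring: 120^2≡52, 120^4≡172, 120^8≡44, 120^16≡37, 120^32≡103 (mod 211).
120^53 = 120^(32+16+4+1) ≡ 139 (mod 211).
Check: 139² = 19321 ≡ 120 (mod 211). The two roots are 72 and 139.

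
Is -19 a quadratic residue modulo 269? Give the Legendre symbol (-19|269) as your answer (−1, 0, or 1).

Euler's criterion: (-19/269) ≡ 250^134 (mod 269).
250^2 ≡ 92 (mod 269)
250^4 ≡ 125 (mod 269)
250^8 ≡ 23 (mod 269)
250^16 ≡ 260 (mod 269)
250^32 ≡ 81 (mod 269)
250^64 ≡ 105 (mod 269)
250^128 ≡ 265 (mod 269)
250^134 = 250^(128+4+2) ≡ 268 (mod 269).
Result is 268 ≡ −1, so (-19/269) = −1.

-1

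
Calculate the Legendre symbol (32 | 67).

-1

Euler's criterion: (32/67) ≡ 32^33 (mod 67).
32^2 ≡ 19 (mod 67)
32^4 ≡ 26 (mod 67)
32^8 ≡ 6 (mod 67)
32^16 ≡ 36 (mod 67)
32^32 ≡ 23 (mod 67)
32^33 = 32^(32+1) ≡ 66 (mod 67).
Result is 66 ≡ −1, so (32/67) = −1.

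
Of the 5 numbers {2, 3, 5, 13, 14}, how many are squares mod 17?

2

(2/17) = +1 → QR.
(3/17) = -1 → non-residue.
(5/17) = -1 → non-residue.
(13/17) = +1 → QR.
(14/17) = -1 → non-residue.
Total quadratic residues among the 5: 2.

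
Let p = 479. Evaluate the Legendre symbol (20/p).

Euler's criterion: (20/479) ≡ 20^239 (mod 479).
20^2 ≡ 400 (mod 479)
20^4 ≡ 14 (mod 479)
20^8 ≡ 196 (mod 479)
20^16 ≡ 96 (mod 479)
20^32 ≡ 115 (mod 479)
20^64 ≡ 292 (mod 479)
20^128 ≡ 2 (mod 479)
20^239 = 20^(128+64+32+8+4+2+1) ≡ 1 (mod 479).
Result is 1, so (20/479) = 1.

1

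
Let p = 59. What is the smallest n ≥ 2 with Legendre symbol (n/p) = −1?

(2/59) = −1, so 2 is the smallest positive non-residue mod 59.

2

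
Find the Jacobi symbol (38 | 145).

Pull out 2: since 145 ≡ 1 (mod 8), (2/145) = +1.
Reciprocity: 19 ≡ 3 and 145 ≡ 1 (mod 4), so (19/145) = +(145/19).
Reduce top mod 19: now compute (12/19).
Pull out 2^2: since 19 ≡ 3 (mod 8), (2/19) = -1, so (2/19)^2 = +1.
Reciprocity: 3 ≡ 3 and 19 ≡ 3 (mod 4), so (3/19) = −(19/3).
Reduce top mod 3: now compute (1/3).
Reached (1/3) = 1. Collecting the sign flips along the way, the symbol is -1.

-1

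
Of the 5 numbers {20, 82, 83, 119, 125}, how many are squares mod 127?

1

(20/127) = -1 → non-residue.
(82/127) = +1 → QR.
(83/127) = -1 → non-residue.
(119/127) = -1 → non-residue.
(125/127) = -1 → non-residue.
Total quadratic residues among the 5: 1.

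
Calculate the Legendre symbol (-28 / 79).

1

First reduce: -28 ≡ 51 (mod 79).
Reciprocity: 51 ≡ 3 and 79 ≡ 3 (mod 4), so (51/79) = −(79/51).
Reduce top mod 51: now compute (28/51).
Pull out 2^2: since 51 ≡ 3 (mod 8), (2/51) = -1, so (2/51)^2 = +1.
Reciprocity: 7 ≡ 3 and 51 ≡ 3 (mod 4), so (7/51) = −(51/7).
Reduce top mod 7: now compute (2/7).
Pull out 2: since 7 ≡ 7 (mod 8), (2/7) = +1.
Reached (1/7) = 1. Collecting the sign flips along the way, the symbol is +1.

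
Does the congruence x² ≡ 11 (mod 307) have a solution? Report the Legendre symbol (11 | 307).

Reciprocity: 11 ≡ 3 and 307 ≡ 3 (mod 4), so (11/307) = −(307/11).
Reduce top mod 11: now compute (10/11).
Pull out 2: since 11 ≡ 3 (mod 8), (2/11) = -1.
Reciprocity: 5 ≡ 1 and 11 ≡ 3 (mod 4), so (5/11) = +(11/5).
Reduce top mod 5: now compute (1/5).
Reached (1/5) = 1. Collecting the sign flips along the way, the symbol is +1.

1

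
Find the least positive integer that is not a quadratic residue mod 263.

(2/263) = +1, so 2 is a residue.
(3/263) = +1, so 3 is a residue.
(4/263) = +1, so 4 is a residue.
(5/263) = −1, so 5 is the smallest positive non-residue mod 263.

5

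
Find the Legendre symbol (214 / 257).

Pull out 2: since 257 ≡ 1 (mod 8), (2/257) = +1.
Reciprocity: 107 ≡ 3 and 257 ≡ 1 (mod 4), so (107/257) = +(257/107).
Reduce top mod 107: now compute (43/107).
Reciprocity: 43 ≡ 3 and 107 ≡ 3 (mod 4), so (43/107) = −(107/43).
Reduce top mod 43: now compute (21/43).
Reciprocity: 21 ≡ 1 and 43 ≡ 3 (mod 4), so (21/43) = +(43/21).
Reduce top mod 21: now compute (1/21).
Reached (1/21) = 1. Collecting the sign flips along the way, the symbol is -1.

-1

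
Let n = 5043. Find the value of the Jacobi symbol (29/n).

Reciprocity: 29 ≡ 1 and 5043 ≡ 3 (mod 4), so (29/5043) = +(5043/29).
Reduce top mod 29: now compute (26/29).
Pull out 2: since 29 ≡ 5 (mod 8), (2/29) = -1.
Reciprocity: 13 ≡ 1 and 29 ≡ 1 (mod 4), so (13/29) = +(29/13).
Reduce top mod 13: now compute (3/13).
Reciprocity: 3 ≡ 3 and 13 ≡ 1 (mod 4), so (3/13) = +(13/3).
Reduce top mod 3: now compute (1/3).
Reached (1/3) = 1. Collecting the sign flips along the way, the symbol is -1.

-1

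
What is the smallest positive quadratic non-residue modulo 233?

(2/233) = +1, so 2 is a residue.
(3/233) = −1, so 3 is the smallest positive non-residue mod 233.

3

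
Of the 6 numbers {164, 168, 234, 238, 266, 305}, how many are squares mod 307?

(164/307) = +1 → QR.
(168/307) = +1 → QR.
(234/307) = +1 → QR.
(238/307) = -1 → non-residue.
(266/307) = -1 → non-residue.
(305/307) = +1 → QR.
Total quadratic residues among the 6: 4.

4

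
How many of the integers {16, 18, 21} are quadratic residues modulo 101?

(16/101) = +1 → QR.
(18/101) = -1 → non-residue.
(21/101) = +1 → QR.
Total quadratic residues among the 3: 2.

2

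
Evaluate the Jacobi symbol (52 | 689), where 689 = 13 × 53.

0

Pull out 2^2: since 689 ≡ 1 (mod 8), (2/689) = +1, so (2/689)^2 = +1.
Reciprocity: 13 ≡ 1 and 689 ≡ 1 (mod 4), so (13/689) = +(689/13).
Reduce top mod 13: now compute (0/13).
Top reduces to 0: gcd > 1, so the symbol is 0.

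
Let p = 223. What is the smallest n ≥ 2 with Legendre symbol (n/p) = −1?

3

(2/223) = +1, so 2 is a residue.
(3/223) = −1, so 3 is the smallest positive non-residue mod 223.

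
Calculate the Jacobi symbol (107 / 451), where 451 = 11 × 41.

-1

Reciprocity: 107 ≡ 3 and 451 ≡ 3 (mod 4), so (107/451) = −(451/107).
Reduce top mod 107: now compute (23/107).
Reciprocity: 23 ≡ 3 and 107 ≡ 3 (mod 4), so (23/107) = −(107/23).
Reduce top mod 23: now compute (15/23).
Reciprocity: 15 ≡ 3 and 23 ≡ 3 (mod 4), so (15/23) = −(23/15).
Reduce top mod 15: now compute (8/15).
Pull out 2^3: since 15 ≡ 7 (mod 8), (2/15) = +1, so (2/15)^3 = +1.
Reached (1/15) = 1. Collecting the sign flips along the way, the symbol is -1.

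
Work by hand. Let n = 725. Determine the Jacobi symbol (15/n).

0

Reciprocity: 15 ≡ 3 and 725 ≡ 1 (mod 4), so (15/725) = +(725/15).
Reduce top mod 15: now compute (5/15).
Reciprocity: 5 ≡ 1 and 15 ≡ 3 (mod 4), so (5/15) = +(15/5).
Reduce top mod 5: now compute (0/5).
Top reduces to 0: gcd > 1, so the symbol is 0.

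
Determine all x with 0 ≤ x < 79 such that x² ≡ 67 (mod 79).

15, 64

Since 79 ≡ 3 (mod 4), a square root of 67 is 67^((79+1)/4) = 67^20 mod 79.
Repeated squaring: 67^2≡65, 67^4≡38, 67^8≡22, 67^16≡10 (mod 79).
67^20 = 67^(16+4) ≡ 64 (mod 79).
Check: 64² = 4096 ≡ 67 (mod 79). The two roots are 15 and 64.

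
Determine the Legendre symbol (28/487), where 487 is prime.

Pull out 2^2: since 487 ≡ 7 (mod 8), (2/487) = +1, so (2/487)^2 = +1.
Reciprocity: 7 ≡ 3 and 487 ≡ 3 (mod 4), so (7/487) = −(487/7).
Reduce top mod 7: now compute (4/7).
Pull out 2^2: since 7 ≡ 7 (mod 8), (2/7) = +1, so (2/7)^2 = +1.
Reached (1/7) = 1. Collecting the sign flips along the way, the symbol is -1.

-1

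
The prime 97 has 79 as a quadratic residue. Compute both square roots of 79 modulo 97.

46, 51

97 ≡ 1 (mod 4), so we find a root by search.
Trying successive values, 46² = 2116 ≡ 79 (mod 97). The other root is 97 − 46 = 51.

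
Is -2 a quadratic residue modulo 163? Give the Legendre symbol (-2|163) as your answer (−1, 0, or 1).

1

Euler's criterion: (-2/163) ≡ 161^81 (mod 163).
161^2 ≡ 4 (mod 163)
161^4 ≡ 16 (mod 163)
161^8 ≡ 93 (mod 163)
161^16 ≡ 10 (mod 163)
161^32 ≡ 100 (mod 163)
161^64 ≡ 57 (mod 163)
161^81 = 161^(64+16+1) ≡ 1 (mod 163).
Result is 1, so (-2/163) = 1.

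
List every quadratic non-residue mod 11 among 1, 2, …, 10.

2,6,7,8,10

Square k = 1,…,5 (k and 11−k give the same square):
1²=1, 2²=4, 3²=9, 4²≡5, 5²≡3 (mod 11).
The residues are {1, 3, 4, 5, 9}; the non-residues are the remaining 5 nonzero classes.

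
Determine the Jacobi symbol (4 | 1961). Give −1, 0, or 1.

Pull out 2^2: since 1961 ≡ 1 (mod 8), (2/1961) = +1, so (2/1961)^2 = +1.
Reached (1/1961) = 1. Collecting the sign flips along the way, the symbol is +1.

1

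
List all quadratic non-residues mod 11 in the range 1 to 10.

2, 6, 7, 8, 10

Square k = 1,…,5 (k and 11−k give the same square):
1²=1, 2²=4, 3²=9, 4²≡5, 5²≡3 (mod 11).
The residues are {1, 3, 4, 5, 9}; the non-residues are the remaining 5 nonzero classes.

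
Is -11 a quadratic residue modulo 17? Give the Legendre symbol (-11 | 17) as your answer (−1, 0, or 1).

-1

Euler's criterion: (-11/17) ≡ 6^8 (mod 17).
6^2 ≡ 2 (mod 17)
6^4 ≡ 4 (mod 17)
6^8 ≡ 16 (mod 17)
6^8 = 6^(8) ≡ 16 (mod 17).
Result is 16 ≡ −1, so (-11/17) = −1.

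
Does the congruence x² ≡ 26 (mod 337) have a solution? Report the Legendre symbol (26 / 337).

Euler's criterion: (26/337) ≡ 26^168 (mod 337).
26^2 ≡ 2 (mod 337)
26^4 ≡ 4 (mod 337)
26^8 ≡ 16 (mod 337)
26^16 ≡ 256 (mod 337)
26^32 ≡ 158 (mod 337)
26^64 ≡ 26 (mod 337)
26^128 ≡ 2 (mod 337)
26^168 = 26^(128+32+8) ≡ 1 (mod 337).
Result is 1, so (26/337) = 1.

1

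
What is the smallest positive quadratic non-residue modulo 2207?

5

(2/2207) = +1, so 2 is a residue.
(3/2207) = +1, so 3 is a residue.
(4/2207) = +1, so 4 is a residue.
(5/2207) = −1, so 5 is the smallest positive non-residue mod 2207.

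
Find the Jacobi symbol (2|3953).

Pull out 2: since 3953 ≡ 1 (mod 8), (2/3953) = +1.
Reached (1/3953) = 1. Collecting the sign flips along the way, the symbol is +1.

1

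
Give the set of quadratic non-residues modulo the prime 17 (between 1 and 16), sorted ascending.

Square k = 1,…,8 (k and 17−k give the same square):
1²=1, 2²=4, 3²=9, 4²=16, 5²≡8, 6²≡2, 7²≡15, 8²≡13 (mod 17).
The residues are {1, 2, 4, 8, 9, 13, 15, 16}; the non-residues are the remaining 8 nonzero classes.

3,5,6,7,10,11,12,14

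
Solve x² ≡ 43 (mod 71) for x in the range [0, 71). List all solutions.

16, 55

Since 71 ≡ 3 (mod 4), a square root of 43 is 43^((71+1)/4) = 43^18 mod 71.
Repeated squaring: 43^2≡3, 43^4≡9, 43^8≡10, 43^16≡29 (mod 71).
43^18 = 43^(16+2) ≡ 16 (mod 71).
Check: 16² = 256 ≡ 43 (mod 71). The two roots are 16 and 55.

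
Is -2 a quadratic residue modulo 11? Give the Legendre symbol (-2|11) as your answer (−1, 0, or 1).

First reduce: -2 ≡ 9 (mod 11).
Reciprocity: 9 ≡ 1 and 11 ≡ 3 (mod 4), so (9/11) = +(11/9).
Reduce top mod 9: now compute (2/9).
Pull out 2: since 9 ≡ 1 (mod 8), (2/9) = +1.
Reached (1/9) = 1. Collecting the sign flips along the way, the symbol is +1.

1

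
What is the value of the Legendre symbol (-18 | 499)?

1

Euler's criterion: (-18/499) ≡ 481^249 (mod 499).
481^2 ≡ 324 (mod 499)
481^4 ≡ 186 (mod 499)
481^8 ≡ 165 (mod 499)
481^16 ≡ 279 (mod 499)
481^32 ≡ 496 (mod 499)
481^64 ≡ 9 (mod 499)
481^128 ≡ 81 (mod 499)
481^249 = 481^(128+64+32+16+8+1) ≡ 1 (mod 499).
Result is 1, so (-18/499) = 1.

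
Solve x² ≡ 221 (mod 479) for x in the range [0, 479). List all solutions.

Since 479 ≡ 3 (mod 4), a square root of 221 is 221^((479+1)/4) = 221^120 mod 479.
Repeated squaring: 221^2≡462, 221^4≡289, 221^8≡175, 221^16≡448, 221^32≡3, 221^64≡9 (mod 479).
221^120 = 221^(64+32+16+8) ≡ 99 (mod 479).
Check: 99² = 9801 ≡ 221 (mod 479). The two roots are 99 and 380.

99, 380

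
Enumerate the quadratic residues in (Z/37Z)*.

Square k = 1,…,18 (k and 37−k give the same square):
1²=1, 2²=4, 3²=9, 4²=16, 5²=25, 6²=36, 7²≡12, 8²≡27, 9²≡7, 10²≡26, 11²≡10, 12²≡33, 13²≡21, 14²≡11, 15²≡3, 16²≡34, 17²≡30, 18²≡28 (mod 37).
So the quadratic residues mod 37 are {1, 3, 4, 7, 9, 10, 11, 12, 16, 21, 25, 26, 27, 28, 30, 33, 34, 36}.

1 3 4 7 9 10 11 12 16 21 25 26 27 28 30 33 34 36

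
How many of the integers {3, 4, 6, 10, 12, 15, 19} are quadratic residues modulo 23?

4

(3/23) = +1 → QR.
(4/23) = +1 → QR.
(6/23) = +1 → QR.
(10/23) = -1 → non-residue.
(12/23) = +1 → QR.
(15/23) = -1 → non-residue.
(19/23) = -1 → non-residue.
Total quadratic residues among the 7: 4.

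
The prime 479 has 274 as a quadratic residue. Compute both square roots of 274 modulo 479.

194, 285

Since 479 ≡ 3 (mod 4), a square root of 274 is 274^((479+1)/4) = 274^120 mod 479.
Repeated squaring: 274^2≡352, 274^4≡322, 274^8≡220, 274^16≡21, 274^32≡441, 274^64≡7 (mod 479).
274^120 = 274^(64+32+16+8) ≡ 194 (mod 479).
Check: 194² = 37636 ≡ 274 (mod 479). The two roots are 194 and 285.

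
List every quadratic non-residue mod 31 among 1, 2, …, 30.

Square k = 1,…,15 (k and 31−k give the same square):
1²=1, 2²=4, 3²=9, 4²=16, 5²=25, 6²≡5, 7²≡18, 8²≡2, 9²≡19, 10²≡7, 11²≡28, 12²≡20, 13²≡14, 14²≡10, 15²≡8 (mod 31).
The residues are {1, 2, 4, 5, 7, 8, 9, 10, 14, 16, 18, 19, 20, 25, 28}; the non-residues are the remaining 15 nonzero classes.

3,6,11,12,13,15,17,21,22,23,24,26,27,29,30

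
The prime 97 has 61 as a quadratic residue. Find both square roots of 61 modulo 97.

35, 62

97 ≡ 1 (mod 4), so we find a root by search.
Trying successive values, 35² = 1225 ≡ 61 (mod 97). The other root is 97 − 35 = 62.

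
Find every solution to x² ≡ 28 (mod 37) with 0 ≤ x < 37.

37 ≡ 1 (mod 4), so we find a root by search.
Trying successive values, 18² = 324 ≡ 28 (mod 37). The other root is 37 − 18 = 19.

18, 19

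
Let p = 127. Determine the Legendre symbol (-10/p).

1

Euler's criterion: (-10/127) ≡ 117^63 (mod 127).
117^2 ≡ 100 (mod 127)
117^4 ≡ 94 (mod 127)
117^8 ≡ 73 (mod 127)
117^16 ≡ 122 (mod 127)
117^32 ≡ 25 (mod 127)
117^63 = 117^(32+16+8+4+2+1) ≡ 1 (mod 127).
Result is 1, so (-10/127) = 1.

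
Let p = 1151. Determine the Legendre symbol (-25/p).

-1

First reduce: -25 ≡ 1126 (mod 1151).
Pull out 2: since 1151 ≡ 7 (mod 8), (2/1151) = +1.
Reciprocity: 563 ≡ 3 and 1151 ≡ 3 (mod 4), so (563/1151) = −(1151/563).
Reduce top mod 563: now compute (25/563).
Reciprocity: 25 ≡ 1 and 563 ≡ 3 (mod 4), so (25/563) = +(563/25).
Reduce top mod 25: now compute (13/25).
Reciprocity: 13 ≡ 1 and 25 ≡ 1 (mod 4), so (13/25) = +(25/13).
Reduce top mod 13: now compute (12/13).
Pull out 2^2: since 13 ≡ 5 (mod 8), (2/13) = -1, so (2/13)^2 = +1.
Reciprocity: 3 ≡ 3 and 13 ≡ 1 (mod 4), so (3/13) = +(13/3).
Reduce top mod 3: now compute (1/3).
Reached (1/3) = 1. Collecting the sign flips along the way, the symbol is -1.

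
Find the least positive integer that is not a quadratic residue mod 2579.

2

(2/2579) = −1, so 2 is the smallest positive non-residue mod 2579.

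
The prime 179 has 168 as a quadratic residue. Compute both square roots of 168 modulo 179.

40, 139

Since 179 ≡ 3 (mod 4), a square root of 168 is 168^((179+1)/4) = 168^45 mod 179.
Repeated squaring: 168^2≡121, 168^4≡142, 168^8≡116, 168^16≡31, 168^32≡66 (mod 179).
168^45 = 168^(32+8+4+1) ≡ 139 (mod 179).
Check: 139² = 19321 ≡ 168 (mod 179). The two roots are 40 and 139.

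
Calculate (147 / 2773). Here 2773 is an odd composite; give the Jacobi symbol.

1

Reciprocity: 147 ≡ 3 and 2773 ≡ 1 (mod 4), so (147/2773) = +(2773/147).
Reduce top mod 147: now compute (127/147).
Reciprocity: 127 ≡ 3 and 147 ≡ 3 (mod 4), so (127/147) = −(147/127).
Reduce top mod 127: now compute (20/127).
Pull out 2^2: since 127 ≡ 7 (mod 8), (2/127) = +1, so (2/127)^2 = +1.
Reciprocity: 5 ≡ 1 and 127 ≡ 3 (mod 4), so (5/127) = +(127/5).
Reduce top mod 5: now compute (2/5).
Pull out 2: since 5 ≡ 5 (mod 8), (2/5) = -1.
Reached (1/5) = 1. Collecting the sign flips along the way, the symbol is +1.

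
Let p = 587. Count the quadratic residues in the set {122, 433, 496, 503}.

2

(122/587) = +1 → QR.
(433/587) = -1 → non-residue.
(496/587) = +1 → QR.
(503/587) = -1 → non-residue.
Total quadratic residues among the 4: 2.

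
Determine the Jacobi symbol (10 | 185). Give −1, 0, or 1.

Pull out 2: since 185 ≡ 1 (mod 8), (2/185) = +1.
Reciprocity: 5 ≡ 1 and 185 ≡ 1 (mod 4), so (5/185) = +(185/5).
Reduce top mod 5: now compute (0/5).
Top reduces to 0: gcd > 1, so the symbol is 0.

0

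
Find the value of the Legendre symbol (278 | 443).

Pull out 2: since 443 ≡ 3 (mod 8), (2/443) = -1.
Reciprocity: 139 ≡ 3 and 443 ≡ 3 (mod 4), so (139/443) = −(443/139).
Reduce top mod 139: now compute (26/139).
Pull out 2: since 139 ≡ 3 (mod 8), (2/139) = -1.
Reciprocity: 13 ≡ 1 and 139 ≡ 3 (mod 4), so (13/139) = +(139/13).
Reduce top mod 13: now compute (9/13).
Reciprocity: 9 ≡ 1 and 13 ≡ 1 (mod 4), so (9/13) = +(13/9).
Reduce top mod 9: now compute (4/9).
Pull out 2^2: since 9 ≡ 1 (mod 8), (2/9) = +1, so (2/9)^2 = +1.
Reached (1/9) = 1. Collecting the sign flips along the way, the symbol is -1.

-1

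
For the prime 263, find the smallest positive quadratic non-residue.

5

(2/263) = +1, so 2 is a residue.
(3/263) = +1, so 3 is a residue.
(4/263) = +1, so 4 is a residue.
(5/263) = −1, so 5 is the smallest positive non-residue mod 263.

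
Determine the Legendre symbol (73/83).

-1

Reciprocity: 73 ≡ 1 and 83 ≡ 3 (mod 4), so (73/83) = +(83/73).
Reduce top mod 73: now compute (10/73).
Pull out 2: since 73 ≡ 1 (mod 8), (2/73) = +1.
Reciprocity: 5 ≡ 1 and 73 ≡ 1 (mod 4), so (5/73) = +(73/5).
Reduce top mod 5: now compute (3/5).
Reciprocity: 3 ≡ 3 and 5 ≡ 1 (mod 4), so (3/5) = +(5/3).
Reduce top mod 3: now compute (2/3).
Pull out 2: since 3 ≡ 3 (mod 8), (2/3) = -1.
Reached (1/3) = 1. Collecting the sign flips along the way, the symbol is -1.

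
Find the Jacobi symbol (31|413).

Reciprocity: 31 ≡ 3 and 413 ≡ 1 (mod 4), so (31/413) = +(413/31).
Reduce top mod 31: now compute (10/31).
Pull out 2: since 31 ≡ 7 (mod 8), (2/31) = +1.
Reciprocity: 5 ≡ 1 and 31 ≡ 3 (mod 4), so (5/31) = +(31/5).
Reduce top mod 5: now compute (1/5).
Reached (1/5) = 1. Collecting the sign flips along the way, the symbol is +1.

1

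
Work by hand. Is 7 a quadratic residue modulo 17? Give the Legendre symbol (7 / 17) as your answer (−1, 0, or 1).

Reciprocity: 7 ≡ 3 and 17 ≡ 1 (mod 4), so (7/17) = +(17/7).
Reduce top mod 7: now compute (3/7).
Reciprocity: 3 ≡ 3 and 7 ≡ 3 (mod 4), so (3/7) = −(7/3).
Reduce top mod 3: now compute (1/3).
Reached (1/3) = 1. Collecting the sign flips along the way, the symbol is -1.

-1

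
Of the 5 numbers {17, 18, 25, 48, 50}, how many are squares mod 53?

2

(17/53) = +1 → QR.
(18/53) = -1 → non-residue.
(25/53) = +1 → QR.
(48/53) = -1 → non-residue.
(50/53) = -1 → non-residue.
Total quadratic residues among the 5: 2.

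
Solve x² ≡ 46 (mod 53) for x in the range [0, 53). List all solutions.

24, 29

53 ≡ 1 (mod 4), so we find a root by search.
Trying successive values, 24² = 576 ≡ 46 (mod 53). The other root is 53 − 24 = 29.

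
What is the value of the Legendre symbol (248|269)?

1

Pull out 2^3: since 269 ≡ 5 (mod 8), (2/269) = -1, so (2/269)^3 = -1.
Reciprocity: 31 ≡ 3 and 269 ≡ 1 (mod 4), so (31/269) = +(269/31).
Reduce top mod 31: now compute (21/31).
Reciprocity: 21 ≡ 1 and 31 ≡ 3 (mod 4), so (21/31) = +(31/21).
Reduce top mod 21: now compute (10/21).
Pull out 2: since 21 ≡ 5 (mod 8), (2/21) = -1.
Reciprocity: 5 ≡ 1 and 21 ≡ 1 (mod 4), so (5/21) = +(21/5).
Reduce top mod 5: now compute (1/5).
Reached (1/5) = 1. Collecting the sign flips along the way, the symbol is +1.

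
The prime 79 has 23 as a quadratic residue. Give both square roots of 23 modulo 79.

24, 55

Since 79 ≡ 3 (mod 4), a square root of 23 is 23^((79+1)/4) = 23^20 mod 79.
Repeated squaring: 23^2≡55, 23^4≡23, 23^8≡55, 23^16≡23 (mod 79).
23^20 = 23^(16+4) ≡ 55 (mod 79).
Check: 55² = 3025 ≡ 23 (mod 79). The two roots are 24 and 55.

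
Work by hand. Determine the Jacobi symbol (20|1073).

-1

Pull out 2^2: since 1073 ≡ 1 (mod 8), (2/1073) = +1, so (2/1073)^2 = +1.
Reciprocity: 5 ≡ 1 and 1073 ≡ 1 (mod 4), so (5/1073) = +(1073/5).
Reduce top mod 5: now compute (3/5).
Reciprocity: 3 ≡ 3 and 5 ≡ 1 (mod 4), so (3/5) = +(5/3).
Reduce top mod 3: now compute (2/3).
Pull out 2: since 3 ≡ 3 (mod 8), (2/3) = -1.
Reached (1/3) = 1. Collecting the sign flips along the way, the symbol is -1.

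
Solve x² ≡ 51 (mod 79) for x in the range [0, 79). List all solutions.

29, 50

Since 79 ≡ 3 (mod 4), a square root of 51 is 51^((79+1)/4) = 51^20 mod 79.
Repeated squaring: 51^2≡73, 51^4≡36, 51^8≡32, 51^16≡76 (mod 79).
51^20 = 51^(16+4) ≡ 50 (mod 79).
Check: 50² = 2500 ≡ 51 (mod 79). The two roots are 29 and 50.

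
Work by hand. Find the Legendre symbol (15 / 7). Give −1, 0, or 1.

Euler's criterion: (15/7) ≡ 1^3 (mod 7).
1^2 ≡ 1 (mod 7)
1^3 = 1^(2+1) ≡ 1 (mod 7).
Result is 1, so (15/7) = 1.

1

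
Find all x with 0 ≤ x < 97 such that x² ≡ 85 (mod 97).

45, 52

97 ≡ 1 (mod 4), so we find a root by search.
Trying successive values, 45² = 2025 ≡ 85 (mod 97). The other root is 97 − 45 = 52.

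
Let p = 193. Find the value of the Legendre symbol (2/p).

1

Euler's criterion: (2/193) ≡ 2^96 (mod 193).
2^2 ≡ 4 (mod 193)
2^4 ≡ 16 (mod 193)
2^8 ≡ 63 (mod 193)
2^16 ≡ 109 (mod 193)
2^32 ≡ 108 (mod 193)
2^64 ≡ 84 (mod 193)
2^96 = 2^(64+32) ≡ 1 (mod 193).
Result is 1, so (2/193) = 1.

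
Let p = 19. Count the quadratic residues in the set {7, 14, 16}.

2

(7/19) = +1 → QR.
(14/19) = -1 → non-residue.
(16/19) = +1 → QR.
Total quadratic residues among the 3: 2.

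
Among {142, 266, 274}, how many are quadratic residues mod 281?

1

(142/281) = -1 → non-residue.
(266/281) = -1 → non-residue.
(274/281) = +1 → QR.
Total quadratic residues among the 3: 1.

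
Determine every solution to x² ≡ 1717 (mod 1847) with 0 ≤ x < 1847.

512, 1335

Since 1847 ≡ 3 (mod 4), a square root of 1717 is 1717^((1847+1)/4) = 1717^462 mod 1847.
Repeated squaring: 1717^2≡277, 1717^4≡1002, 1717^8≡1083, 1717^16≡44, 1717^32≡89, 1717^64≡533, 1717^128≡1498, 1717^256≡1746 (mod 1847).
1717^462 = 1717^(256+128+64+8+4+2) ≡ 512 (mod 1847).
Check: 512² = 262144 ≡ 1717 (mod 1847). The two roots are 512 and 1335.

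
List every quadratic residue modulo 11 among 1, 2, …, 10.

Square k = 1,…,5 (k and 11−k give the same square):
1²=1, 2²=4, 3²=9, 4²≡5, 5²≡3 (mod 11).
So the quadratic residues mod 11 are {1, 3, 4, 5, 9}.

1,3,4,5,9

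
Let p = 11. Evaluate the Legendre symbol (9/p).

1

Euler's criterion: (9/11) ≡ 9^5 (mod 11).
9^2 ≡ 4 (mod 11)
9^4 ≡ 5 (mod 11)
9^5 = 9^(4+1) ≡ 1 (mod 11).
Result is 1, so (9/11) = 1.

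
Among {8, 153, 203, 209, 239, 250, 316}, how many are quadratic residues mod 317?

(8/317) = -1 → non-residue.
(153/317) = -1 → non-residue.
(203/317) = -1 → non-residue.
(209/317) = -1 → non-residue.
(239/317) = -1 → non-residue.
(250/317) = +1 → QR.
(316/317) = +1 → QR.
Total quadratic residues among the 7: 2.

2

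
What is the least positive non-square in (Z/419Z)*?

(2/419) = −1, so 2 is the smallest positive non-residue mod 419.

2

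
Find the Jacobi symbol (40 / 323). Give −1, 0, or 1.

1

Pull out 2^3: since 323 ≡ 3 (mod 8), (2/323) = -1, so (2/323)^3 = -1.
Reciprocity: 5 ≡ 1 and 323 ≡ 3 (mod 4), so (5/323) = +(323/5).
Reduce top mod 5: now compute (3/5).
Reciprocity: 3 ≡ 3 and 5 ≡ 1 (mod 4), so (3/5) = +(5/3).
Reduce top mod 3: now compute (2/3).
Pull out 2: since 3 ≡ 3 (mod 8), (2/3) = -1.
Reached (1/3) = 1. Collecting the sign flips along the way, the symbol is +1.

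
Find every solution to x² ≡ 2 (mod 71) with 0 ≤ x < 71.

Since 71 ≡ 3 (mod 4), a square root of 2 is 2^((71+1)/4) = 2^18 mod 71.
Repeated squaring: 2^2≡4, 2^4≡16, 2^8≡43, 2^16≡3 (mod 71).
2^18 = 2^(16+2) ≡ 12 (mod 71).
Check: 12² = 144 ≡ 2 (mod 71). The two roots are 12 and 59.

12, 59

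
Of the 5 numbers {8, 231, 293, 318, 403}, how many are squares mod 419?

(8/419) = -1 → non-residue.
(231/419) = -1 → non-residue.
(293/419) = +1 → QR.
(318/419) = +1 → QR.
(403/419) = -1 → non-residue.
Total quadratic residues among the 5: 2.

2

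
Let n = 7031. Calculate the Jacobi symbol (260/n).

Pull out 2^2: since 7031 ≡ 7 (mod 8), (2/7031) = +1, so (2/7031)^2 = +1.
Reciprocity: 65 ≡ 1 and 7031 ≡ 3 (mod 4), so (65/7031) = +(7031/65).
Reduce top mod 65: now compute (11/65).
Reciprocity: 11 ≡ 3 and 65 ≡ 1 (mod 4), so (11/65) = +(65/11).
Reduce top mod 11: now compute (10/11).
Pull out 2: since 11 ≡ 3 (mod 8), (2/11) = -1.
Reciprocity: 5 ≡ 1 and 11 ≡ 3 (mod 4), so (5/11) = +(11/5).
Reduce top mod 5: now compute (1/5).
Reached (1/5) = 1. Collecting the sign flips along the way, the symbol is -1.

-1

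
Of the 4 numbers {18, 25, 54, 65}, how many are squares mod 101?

(18/101) = -1 → non-residue.
(25/101) = +1 → QR.
(54/101) = +1 → QR.
(65/101) = +1 → QR.
Total quadratic residues among the 4: 3.

3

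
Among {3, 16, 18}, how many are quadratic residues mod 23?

(3/23) = +1 → QR.
(16/23) = +1 → QR.
(18/23) = +1 → QR.
Total quadratic residues among the 3: 3.

3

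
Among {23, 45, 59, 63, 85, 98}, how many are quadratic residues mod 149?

(23/149) = -1 → non-residue.
(45/149) = +1 → QR.
(59/149) = -1 → non-residue.
(63/149) = +1 → QR.
(85/149) = +1 → QR.
(98/149) = -1 → non-residue.
Total quadratic residues among the 6: 3.

3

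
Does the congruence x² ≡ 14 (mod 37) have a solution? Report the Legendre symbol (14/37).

Pull out 2: since 37 ≡ 5 (mod 8), (2/37) = -1.
Reciprocity: 7 ≡ 3 and 37 ≡ 1 (mod 4), so (7/37) = +(37/7).
Reduce top mod 7: now compute (2/7).
Pull out 2: since 7 ≡ 7 (mod 8), (2/7) = +1.
Reached (1/7) = 1. Collecting the sign flips along the way, the symbol is -1.

-1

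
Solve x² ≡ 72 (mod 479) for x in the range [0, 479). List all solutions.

164, 315

Since 479 ≡ 3 (mod 4), a square root of 72 is 72^((479+1)/4) = 72^120 mod 479.
Repeated squaring: 72^2≡394, 72^4≡40, 72^8≡163, 72^16≡224, 72^32≡360, 72^64≡270 (mod 479).
72^120 = 72^(64+32+16+8) ≡ 315 (mod 479).
Check: 315² = 99225 ≡ 72 (mod 479). The two roots are 164 and 315.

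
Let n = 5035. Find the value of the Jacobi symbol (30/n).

0

Pull out 2: since 5035 ≡ 3 (mod 8), (2/5035) = -1.
Reciprocity: 15 ≡ 3 and 5035 ≡ 3 (mod 4), so (15/5035) = −(5035/15).
Reduce top mod 15: now compute (10/15).
Pull out 2: since 15 ≡ 7 (mod 8), (2/15) = +1.
Reciprocity: 5 ≡ 1 and 15 ≡ 3 (mod 4), so (5/15) = +(15/5).
Reduce top mod 5: now compute (0/5).
Top reduces to 0: gcd > 1, so the symbol is 0.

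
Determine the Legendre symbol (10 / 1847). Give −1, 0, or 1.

Pull out 2: since 1847 ≡ 7 (mod 8), (2/1847) = +1.
Reciprocity: 5 ≡ 1 and 1847 ≡ 3 (mod 4), so (5/1847) = +(1847/5).
Reduce top mod 5: now compute (2/5).
Pull out 2: since 5 ≡ 5 (mod 8), (2/5) = -1.
Reached (1/5) = 1. Collecting the sign flips along the way, the symbol is -1.

-1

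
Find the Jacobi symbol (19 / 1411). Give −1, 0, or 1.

Reciprocity: 19 ≡ 3 and 1411 ≡ 3 (mod 4), so (19/1411) = −(1411/19).
Reduce top mod 19: now compute (5/19).
Reciprocity: 5 ≡ 1 and 19 ≡ 3 (mod 4), so (5/19) = +(19/5).
Reduce top mod 5: now compute (4/5).
Pull out 2^2: since 5 ≡ 5 (mod 8), (2/5) = -1, so (2/5)^2 = +1.
Reached (1/5) = 1. Collecting the sign flips along the way, the symbol is -1.

-1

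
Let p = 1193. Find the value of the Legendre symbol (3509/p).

1

First reduce: 3509 ≡ 1123 (mod 1193).
Reciprocity: 1123 ≡ 3 and 1193 ≡ 1 (mod 4), so (1123/1193) = +(1193/1123).
Reduce top mod 1123: now compute (70/1123).
Pull out 2: since 1123 ≡ 3 (mod 8), (2/1123) = -1.
Reciprocity: 35 ≡ 3 and 1123 ≡ 3 (mod 4), so (35/1123) = −(1123/35).
Reduce top mod 35: now compute (3/35).
Reciprocity: 3 ≡ 3 and 35 ≡ 3 (mod 4), so (3/35) = −(35/3).
Reduce top mod 3: now compute (2/3).
Pull out 2: since 3 ≡ 3 (mod 8), (2/3) = -1.
Reached (1/3) = 1. Collecting the sign flips along the way, the symbol is +1.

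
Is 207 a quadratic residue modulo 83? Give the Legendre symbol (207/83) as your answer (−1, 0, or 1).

1

Euler's criterion: (207/83) ≡ 41^41 (mod 83).
41^2 ≡ 21 (mod 83)
41^4 ≡ 26 (mod 83)
41^8 ≡ 12 (mod 83)
41^16 ≡ 61 (mod 83)
41^32 ≡ 69 (mod 83)
41^41 = 41^(32+8+1) ≡ 1 (mod 83).
Result is 1, so (207/83) = 1.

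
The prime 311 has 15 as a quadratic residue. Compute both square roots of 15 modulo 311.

126, 185

Since 311 ≡ 3 (mod 4), a square root of 15 is 15^((311+1)/4) = 15^78 mod 311.
Repeated squaring: 15^2≡225, 15^4≡243, 15^8≡270, 15^16≡126, 15^32≡15, 15^64≡225 (mod 311).
15^78 = 15^(64+8+4+2) ≡ 126 (mod 311).
Check: 126² = 15876 ≡ 15 (mod 311). The two roots are 126 and 185.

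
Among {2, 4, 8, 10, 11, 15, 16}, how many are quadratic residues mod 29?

(2/29) = -1 → non-residue.
(4/29) = +1 → QR.
(8/29) = -1 → non-residue.
(10/29) = -1 → non-residue.
(11/29) = -1 → non-residue.
(15/29) = -1 → non-residue.
(16/29) = +1 → QR.
Total quadratic residues among the 7: 2.

2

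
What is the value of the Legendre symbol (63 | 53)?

1

Euler's criterion: (63/53) ≡ 10^26 (mod 53).
10^2 ≡ 47 (mod 53)
10^4 ≡ 36 (mod 53)
10^8 ≡ 24 (mod 53)
10^16 ≡ 46 (mod 53)
10^26 = 10^(16+8+2) ≡ 1 (mod 53).
Result is 1, so (63/53) = 1.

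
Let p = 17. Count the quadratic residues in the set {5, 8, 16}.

(5/17) = -1 → non-residue.
(8/17) = +1 → QR.
(16/17) = +1 → QR.
Total quadratic residues among the 3: 2.

2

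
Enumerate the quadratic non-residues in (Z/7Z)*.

3, 5, 6

Square k = 1,…,3 (k and 7−k give the same square):
1²=1, 2²=4, 3²≡2 (mod 7).
The residues are {1, 2, 4}; the non-residues are the remaining 3 nonzero classes.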